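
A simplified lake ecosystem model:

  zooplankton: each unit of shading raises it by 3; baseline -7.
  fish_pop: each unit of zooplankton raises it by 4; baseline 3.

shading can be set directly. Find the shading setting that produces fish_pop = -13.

shading = 1

Substituting into the fish_pop equation gives fish_pop = 12*shading - 25.
Solve 12*shading - 25 = -13: shading = (-13 + 25) / 12 = 1.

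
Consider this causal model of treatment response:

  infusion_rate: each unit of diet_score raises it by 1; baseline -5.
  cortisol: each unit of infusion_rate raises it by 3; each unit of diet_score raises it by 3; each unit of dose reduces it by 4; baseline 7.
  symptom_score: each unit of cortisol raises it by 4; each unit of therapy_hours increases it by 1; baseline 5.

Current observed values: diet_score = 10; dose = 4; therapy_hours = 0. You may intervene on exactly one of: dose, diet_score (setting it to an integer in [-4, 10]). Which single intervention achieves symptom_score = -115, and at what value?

Intervening on dose: symptom_score = -16*dose + 213. Reaching -115 requires dose = 41/2, not an integer.
Intervening on diet_score: with other inputs at their observed values, symptom_score = 24*diet_score - 91. Solving for -115 gives diet_score = -1, within [-4, 10].

set diet_score = -1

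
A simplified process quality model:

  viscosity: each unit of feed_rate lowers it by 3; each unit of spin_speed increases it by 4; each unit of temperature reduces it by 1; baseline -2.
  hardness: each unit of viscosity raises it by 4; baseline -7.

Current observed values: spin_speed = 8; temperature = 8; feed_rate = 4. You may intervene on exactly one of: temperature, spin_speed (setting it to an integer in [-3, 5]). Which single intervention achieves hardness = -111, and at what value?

set spin_speed = -1

Intervening on temperature: hardness = -4*temperature + 65. Reaching -111 requires temperature = 44, outside [-3, 5].
Intervening on spin_speed: with other inputs at their observed values, hardness = 16*spin_speed - 95. Solving for -111 gives spin_speed = -1, within [-3, 5].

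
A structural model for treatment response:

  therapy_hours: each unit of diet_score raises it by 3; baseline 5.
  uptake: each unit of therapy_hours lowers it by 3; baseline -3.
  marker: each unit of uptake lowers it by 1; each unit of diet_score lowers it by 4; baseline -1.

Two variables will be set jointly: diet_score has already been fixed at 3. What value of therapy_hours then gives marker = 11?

therapy_hours = 7

With diet_score held at 3:
Intervening on therapy_hours fixes its value directly, overriding its dependence on diet_score.
Substituting into the marker equation gives marker = 3*therapy_hours - 10.
Solve 3*therapy_hours - 10 = 11: therapy_hours = (11 + 10) / 3 = 7.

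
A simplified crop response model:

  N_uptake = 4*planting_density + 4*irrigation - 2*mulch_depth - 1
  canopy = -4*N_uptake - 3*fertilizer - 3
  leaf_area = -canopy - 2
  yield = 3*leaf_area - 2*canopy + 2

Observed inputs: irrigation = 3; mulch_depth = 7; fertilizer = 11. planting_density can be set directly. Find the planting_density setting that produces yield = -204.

planting_density = -4

Substituting into the N_uptake equation gives N_uptake = 4*planting_density - 3.
Substituting into the canopy equation gives canopy = -16*planting_density - 24.
Substituting into the leaf_area equation gives leaf_area = 16*planting_density + 22.
So yield = 80*planting_density + 116.
Solve 80*planting_density + 116 = -204: planting_density = (-204 - 116) / 80 = -4.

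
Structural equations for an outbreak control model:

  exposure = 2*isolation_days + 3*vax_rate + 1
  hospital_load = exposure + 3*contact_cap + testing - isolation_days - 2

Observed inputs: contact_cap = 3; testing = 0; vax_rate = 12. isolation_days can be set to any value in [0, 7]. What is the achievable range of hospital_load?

44 to 51

Substituting into the exposure equation gives exposure = 2*isolation_days + 37.
Substituting into the hospital_load equation gives hospital_load = isolation_days + 44.
Linear in isolation_days, so extremes are at the endpoints: isolation_days = 0 gives hospital_load = 44; isolation_days = 7 gives hospital_load = 51.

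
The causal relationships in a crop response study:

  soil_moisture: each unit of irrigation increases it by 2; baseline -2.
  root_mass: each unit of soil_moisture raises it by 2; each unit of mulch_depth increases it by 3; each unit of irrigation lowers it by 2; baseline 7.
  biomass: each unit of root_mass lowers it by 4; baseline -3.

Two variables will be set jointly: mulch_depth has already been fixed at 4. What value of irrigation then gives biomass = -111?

irrigation = 6

With mulch_depth held at 4:
Substituting into the root_mass equation gives root_mass = 2*irrigation + 15.
biomass becomes -8*irrigation - 63.
Solve -8*irrigation - 63 = -111: irrigation = (-111 + 63) / -8 = 6.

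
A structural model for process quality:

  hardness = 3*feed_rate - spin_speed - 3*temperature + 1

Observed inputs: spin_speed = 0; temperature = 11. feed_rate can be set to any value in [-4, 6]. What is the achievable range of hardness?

-44 to -14

Substituting into the hardness equation gives hardness = 3*feed_rate - 32.
Linear in feed_rate, so extremes are at the endpoints: feed_rate = -4 gives hardness = -44; feed_rate = 6 gives hardness = -14.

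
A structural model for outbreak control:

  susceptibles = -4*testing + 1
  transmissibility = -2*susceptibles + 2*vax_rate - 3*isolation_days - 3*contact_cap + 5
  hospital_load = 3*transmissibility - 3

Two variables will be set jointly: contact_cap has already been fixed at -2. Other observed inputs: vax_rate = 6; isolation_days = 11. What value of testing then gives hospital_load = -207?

testing = -7

With contact_cap held at -2:
Substituting into the transmissibility equation gives transmissibility = 8*testing - 12.
This gives hospital_load = 24*testing - 39.
Solve 24*testing - 39 = -207: testing = (-207 + 39) / 24 = -7.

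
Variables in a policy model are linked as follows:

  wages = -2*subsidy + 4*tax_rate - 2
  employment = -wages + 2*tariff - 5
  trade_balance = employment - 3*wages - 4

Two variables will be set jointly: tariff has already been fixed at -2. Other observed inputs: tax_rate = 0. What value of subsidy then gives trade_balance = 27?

subsidy = 4

With tariff held at -2:
Substituting into the wages equation gives wages = -2*subsidy - 2.
Substituting into the employment equation gives employment = 2*subsidy - 7.
Substituting into the trade_balance equation gives trade_balance = 8*subsidy - 5.
Solve 8*subsidy - 5 = 27: subsidy = (27 + 5) / 8 = 4.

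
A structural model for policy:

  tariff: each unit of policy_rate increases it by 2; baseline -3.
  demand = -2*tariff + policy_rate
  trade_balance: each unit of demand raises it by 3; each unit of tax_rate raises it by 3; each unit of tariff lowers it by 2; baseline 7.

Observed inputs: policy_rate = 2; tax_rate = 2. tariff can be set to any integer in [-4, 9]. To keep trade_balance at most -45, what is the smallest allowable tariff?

tariff = 8

Intervening on tariff fixes its value directly, overriding its dependence on policy_rate.
Substituting into the demand equation gives demand = -2*tariff + 2.
This gives trade_balance = -8*tariff + 19.
Require -8*tariff + 19 ≤ -45, so tariff ≥ 8.
The smallest integer in [-4, 9] satisfying this is 8.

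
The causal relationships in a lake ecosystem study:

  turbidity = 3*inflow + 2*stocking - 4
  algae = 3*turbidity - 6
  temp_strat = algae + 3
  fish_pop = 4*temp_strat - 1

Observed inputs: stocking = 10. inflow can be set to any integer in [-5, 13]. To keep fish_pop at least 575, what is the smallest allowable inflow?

inflow = 11

Substituting into the turbidity equation gives turbidity = 3*inflow + 16.
Substituting into the algae equation gives algae = 9*inflow + 42.
Substituting into the temp_strat equation gives temp_strat = 9*inflow + 45.
Substituting into the fish_pop equation gives fish_pop = 36*inflow + 179.
Require 36*inflow + 179 ≥ 575, so inflow ≥ 11.
The smallest integer in [-5, 13] satisfying this is 11.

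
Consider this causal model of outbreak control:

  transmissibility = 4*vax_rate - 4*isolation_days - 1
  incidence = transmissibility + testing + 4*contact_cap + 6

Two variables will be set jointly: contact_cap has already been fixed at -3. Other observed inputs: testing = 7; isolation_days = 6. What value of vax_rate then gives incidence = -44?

vax_rate = -5

With contact_cap held at -3:
Substituting into the transmissibility equation gives transmissibility = 4*vax_rate - 25.
So incidence = 4*vax_rate - 24.
Solve 4*vax_rate - 24 = -44: vax_rate = (-44 + 24) / 4 = -5.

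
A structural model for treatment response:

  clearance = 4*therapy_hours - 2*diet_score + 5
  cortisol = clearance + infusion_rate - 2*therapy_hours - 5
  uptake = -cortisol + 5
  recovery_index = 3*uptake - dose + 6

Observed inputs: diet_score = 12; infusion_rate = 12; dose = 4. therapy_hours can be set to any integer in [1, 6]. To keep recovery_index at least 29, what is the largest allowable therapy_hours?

Substituting into the clearance equation gives clearance = 4*therapy_hours - 19.
cortisol becomes 2*therapy_hours - 12.
Substituting into the uptake equation gives uptake = -2*therapy_hours + 17.
Substituting into the recovery_index equation gives recovery_index = -6*therapy_hours + 53.
Require -6*therapy_hours + 53 ≥ 29, so therapy_hours ≤ 4.
The largest integer in [1, 6] satisfying this is 4.

therapy_hours = 4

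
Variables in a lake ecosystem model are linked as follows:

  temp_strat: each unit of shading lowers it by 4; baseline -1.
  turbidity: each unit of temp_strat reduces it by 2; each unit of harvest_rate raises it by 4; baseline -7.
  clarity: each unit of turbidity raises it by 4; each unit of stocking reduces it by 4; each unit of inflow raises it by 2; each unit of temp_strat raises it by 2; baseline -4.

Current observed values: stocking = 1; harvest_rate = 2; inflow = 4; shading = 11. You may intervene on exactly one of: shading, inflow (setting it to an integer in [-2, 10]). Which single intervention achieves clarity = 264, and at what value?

Intervening on shading: clarity = 24*shading + 10. Reaching 264 requires shading = 127/12, not an integer.
Intervening on inflow: with other inputs at their observed values, clarity = 2*inflow + 266. Solving for 264 gives inflow = -1, within [-2, 10].

set inflow = -1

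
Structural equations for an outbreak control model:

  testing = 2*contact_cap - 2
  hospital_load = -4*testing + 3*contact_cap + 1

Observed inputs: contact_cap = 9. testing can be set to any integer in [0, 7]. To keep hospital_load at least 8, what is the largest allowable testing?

testing = 5

Intervening on testing fixes its value directly, overriding its dependence on contact_cap.
Substituting into the hospital_load equation gives hospital_load = -4*testing + 28.
Require -4*testing + 28 ≥ 8, so testing ≤ 5.
The largest integer in [0, 7] satisfying this is 5.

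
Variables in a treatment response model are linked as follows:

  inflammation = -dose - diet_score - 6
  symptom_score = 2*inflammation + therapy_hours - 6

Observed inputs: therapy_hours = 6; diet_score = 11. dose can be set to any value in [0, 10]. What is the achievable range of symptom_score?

-54 to -34

Substituting into the inflammation equation gives inflammation = -dose - 17.
Substituting into the symptom_score equation gives symptom_score = -2*dose - 34.
Linear in dose, so extremes are at the endpoints: dose = 0 gives symptom_score = -34; dose = 10 gives symptom_score = -54.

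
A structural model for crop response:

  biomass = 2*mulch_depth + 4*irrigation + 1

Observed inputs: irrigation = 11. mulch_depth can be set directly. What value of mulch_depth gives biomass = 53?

mulch_depth = 4

Substituting into the biomass equation gives biomass = 2*mulch_depth + 45.
Solve 2*mulch_depth + 45 = 53: mulch_depth = (53 - 45) / 2 = 4.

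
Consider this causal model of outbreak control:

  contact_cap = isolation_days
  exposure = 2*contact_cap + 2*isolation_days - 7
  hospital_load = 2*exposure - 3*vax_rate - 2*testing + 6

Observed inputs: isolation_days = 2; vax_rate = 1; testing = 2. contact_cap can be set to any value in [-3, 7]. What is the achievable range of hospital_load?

-19 to 21

Intervening on contact_cap fixes its value directly, overriding its dependence on isolation_days.
Substituting into the exposure equation gives exposure = 2*contact_cap - 3.
Substituting into the hospital_load equation gives hospital_load = 4*contact_cap - 7.
Linear in contact_cap, so extremes are at the endpoints: contact_cap = -3 gives hospital_load = -19; contact_cap = 7 gives hospital_load = 21.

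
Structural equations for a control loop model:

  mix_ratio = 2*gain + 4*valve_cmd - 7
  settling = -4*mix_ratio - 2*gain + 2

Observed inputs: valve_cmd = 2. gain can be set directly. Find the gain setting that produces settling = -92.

gain = 9

Substituting into the mix_ratio equation gives mix_ratio = 2*gain + 1.
So settling = -10*gain - 2.
Solve -10*gain - 2 = -92: gain = (-92 + 2) / -10 = 9.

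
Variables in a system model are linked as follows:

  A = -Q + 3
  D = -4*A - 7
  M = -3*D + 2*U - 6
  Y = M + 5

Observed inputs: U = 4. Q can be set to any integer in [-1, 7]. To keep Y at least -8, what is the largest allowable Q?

Q = 6

Substituting into the D equation gives D = 4*Q - 19.
Substituting into the M equation gives M = -12*Q + 59.
Y becomes -12*Q + 64.
Require -12*Q + 64 ≥ -8, so Q ≤ 6.
The largest integer in [-1, 7] satisfying this is 6.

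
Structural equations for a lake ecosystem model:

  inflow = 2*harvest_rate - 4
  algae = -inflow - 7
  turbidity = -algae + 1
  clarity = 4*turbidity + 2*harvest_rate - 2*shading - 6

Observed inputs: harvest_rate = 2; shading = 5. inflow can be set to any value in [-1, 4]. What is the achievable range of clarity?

Intervening on inflow fixes its value directly, overriding its dependence on harvest_rate.
Substituting into the turbidity equation gives turbidity = inflow + 8.
So clarity = 4*inflow + 20.
Linear in inflow, so extremes are at the endpoints: inflow = -1 gives clarity = 16; inflow = 4 gives clarity = 36.

16 to 36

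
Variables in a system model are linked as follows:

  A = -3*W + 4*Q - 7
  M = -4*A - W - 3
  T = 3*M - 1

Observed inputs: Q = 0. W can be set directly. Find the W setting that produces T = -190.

W = -8

Substituting into the A equation gives A = -3*W - 7.
Substituting into the M equation gives M = 11*W + 25.
Substituting into the T equation gives T = 33*W + 74.
Solve 33*W + 74 = -190: W = (-190 - 74) / 33 = -8.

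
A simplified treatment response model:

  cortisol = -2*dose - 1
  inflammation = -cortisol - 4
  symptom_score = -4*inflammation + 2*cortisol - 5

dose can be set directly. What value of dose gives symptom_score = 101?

dose = -8

Substituting into the inflammation equation gives inflammation = 2*dose - 3.
Substituting into the symptom_score equation gives symptom_score = -12*dose + 5.
Solve -12*dose + 5 = 101: dose = (101 - 5) / -12 = -8.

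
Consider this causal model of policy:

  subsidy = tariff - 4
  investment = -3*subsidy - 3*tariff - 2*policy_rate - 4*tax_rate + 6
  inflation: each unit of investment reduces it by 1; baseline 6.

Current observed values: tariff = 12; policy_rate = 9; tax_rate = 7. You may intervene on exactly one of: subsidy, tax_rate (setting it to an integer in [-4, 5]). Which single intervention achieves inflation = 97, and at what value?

Intervening on subsidy: with other inputs at their observed values, inflation = 3*subsidy + 82. Solving for 97 gives subsidy = 5, within [-4, 5].
Intervening on tax_rate: inflation = 4*tax_rate + 78. Reaching 97 requires tax_rate = 19/4, not an integer.

set subsidy = 5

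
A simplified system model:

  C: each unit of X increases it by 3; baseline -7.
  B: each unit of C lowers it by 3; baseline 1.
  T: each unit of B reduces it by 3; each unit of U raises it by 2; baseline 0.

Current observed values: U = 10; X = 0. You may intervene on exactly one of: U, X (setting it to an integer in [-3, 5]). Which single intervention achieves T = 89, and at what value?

Intervening on U: T = 2*U - 66. Reaching 89 requires U = 155/2, not an integer.
Intervening on X: with other inputs at their observed values, T = 27*X - 46. Solving for 89 gives X = 5, within [-3, 5].

set X = 5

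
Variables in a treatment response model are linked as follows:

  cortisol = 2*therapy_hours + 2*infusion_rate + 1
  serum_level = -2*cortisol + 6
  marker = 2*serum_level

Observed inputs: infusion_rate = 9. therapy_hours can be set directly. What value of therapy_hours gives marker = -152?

Substituting into the cortisol equation gives cortisol = 2*therapy_hours + 19.
So serum_level = -4*therapy_hours - 32.
This gives marker = -8*therapy_hours - 64.
Solve -8*therapy_hours - 64 = -152: therapy_hours = (-152 + 64) / -8 = 11.

therapy_hours = 11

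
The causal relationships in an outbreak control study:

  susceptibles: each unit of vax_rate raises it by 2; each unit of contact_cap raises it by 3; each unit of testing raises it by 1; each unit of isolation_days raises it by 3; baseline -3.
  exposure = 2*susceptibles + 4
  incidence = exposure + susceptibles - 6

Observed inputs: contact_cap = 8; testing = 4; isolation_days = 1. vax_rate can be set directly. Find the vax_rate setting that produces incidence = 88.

Substituting into the susceptibles equation gives susceptibles = 2*vax_rate + 28.
So exposure = 4*vax_rate + 60.
This gives incidence = 6*vax_rate + 82.
Solve 6*vax_rate + 82 = 88: vax_rate = (88 - 82) / 6 = 1.

vax_rate = 1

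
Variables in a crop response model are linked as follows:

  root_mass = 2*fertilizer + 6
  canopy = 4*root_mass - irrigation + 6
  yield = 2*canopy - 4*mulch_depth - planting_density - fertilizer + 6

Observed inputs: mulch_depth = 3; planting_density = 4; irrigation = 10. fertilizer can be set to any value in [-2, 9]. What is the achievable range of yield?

0 to 165

Substituting into the canopy equation gives canopy = 8*fertilizer + 20.
So yield = 15*fertilizer + 30.
Linear in fertilizer, so extremes are at the endpoints: fertilizer = -2 gives yield = 0; fertilizer = 9 gives yield = 165.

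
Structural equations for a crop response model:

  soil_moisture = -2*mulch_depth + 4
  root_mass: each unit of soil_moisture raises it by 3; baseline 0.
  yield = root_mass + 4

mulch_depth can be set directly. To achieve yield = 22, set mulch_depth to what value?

Substituting into the root_mass equation gives root_mass = -6*mulch_depth + 12.
Substituting into the yield equation gives yield = -6*mulch_depth + 16.
Solve -6*mulch_depth + 16 = 22: mulch_depth = (22 - 16) / -6 = -1.

mulch_depth = -1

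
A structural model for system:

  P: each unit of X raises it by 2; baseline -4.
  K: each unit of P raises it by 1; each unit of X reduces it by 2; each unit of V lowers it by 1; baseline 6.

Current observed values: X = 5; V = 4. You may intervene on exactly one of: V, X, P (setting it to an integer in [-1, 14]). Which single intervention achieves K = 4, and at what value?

set P = 12

Intervening on V: K = -V + 2. Reaching 4 requires V = -2, outside [-1, 14].
Intervening on X: the paths from X to K cancel (net effect zero), leaving K = -2; 4 is unreachable this way.
Intervening on P: with other inputs at their observed values, K = P - 8. Solving for 4 gives P = 12, within [-1, 14].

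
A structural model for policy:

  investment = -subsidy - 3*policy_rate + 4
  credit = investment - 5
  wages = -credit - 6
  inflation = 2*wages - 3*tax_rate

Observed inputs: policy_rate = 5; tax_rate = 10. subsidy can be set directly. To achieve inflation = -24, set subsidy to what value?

Substituting into the investment equation gives investment = -subsidy - 11.
So credit = -subsidy - 16.
Substituting into the wages equation gives wages = subsidy + 10.
This gives inflation = 2*subsidy - 10.
Solve 2*subsidy - 10 = -24: subsidy = (-24 + 10) / 2 = -7.

subsidy = -7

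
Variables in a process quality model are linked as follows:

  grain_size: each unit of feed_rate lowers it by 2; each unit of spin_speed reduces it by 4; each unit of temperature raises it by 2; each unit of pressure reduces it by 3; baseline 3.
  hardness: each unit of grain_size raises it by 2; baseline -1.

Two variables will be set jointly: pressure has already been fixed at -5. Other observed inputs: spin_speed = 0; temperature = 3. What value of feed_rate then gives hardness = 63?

With pressure held at -5:
Substituting into the grain_size equation gives grain_size = -2*feed_rate + 24.
Substituting into the hardness equation gives hardness = -4*feed_rate + 47.
Solve -4*feed_rate + 47 = 63: feed_rate = (63 - 47) / -4 = -4.

feed_rate = -4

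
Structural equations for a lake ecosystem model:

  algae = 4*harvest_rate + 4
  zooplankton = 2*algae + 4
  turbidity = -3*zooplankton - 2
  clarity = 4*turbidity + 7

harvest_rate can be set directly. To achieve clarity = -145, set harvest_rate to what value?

Substituting into the zooplankton equation gives zooplankton = 8*harvest_rate + 12.
This gives turbidity = -24*harvest_rate - 38.
So clarity = -96*harvest_rate - 145.
Solve -96*harvest_rate - 145 = -145: harvest_rate = (-145 + 145) / -96 = 0.

harvest_rate = 0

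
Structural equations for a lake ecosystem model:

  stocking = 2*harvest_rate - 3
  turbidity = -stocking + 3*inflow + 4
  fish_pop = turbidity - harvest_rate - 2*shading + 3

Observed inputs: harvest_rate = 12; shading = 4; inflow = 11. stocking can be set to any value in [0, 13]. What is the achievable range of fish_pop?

Intervening on stocking fixes its value directly, overriding its dependence on harvest_rate.
Substituting into the turbidity equation gives turbidity = -stocking + 37.
Substituting into the fish_pop equation gives fish_pop = -stocking + 20.
Linear in stocking, so extremes are at the endpoints: stocking = 0 gives fish_pop = 20; stocking = 13 gives fish_pop = 7.

7 to 20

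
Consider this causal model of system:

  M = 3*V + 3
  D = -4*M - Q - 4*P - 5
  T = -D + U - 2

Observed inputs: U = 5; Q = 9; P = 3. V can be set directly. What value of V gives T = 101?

Substituting into the D equation gives D = -12*V - 38.
So T = 12*V + 41.
Solve 12*V + 41 = 101: V = (101 - 41) / 12 = 5.

V = 5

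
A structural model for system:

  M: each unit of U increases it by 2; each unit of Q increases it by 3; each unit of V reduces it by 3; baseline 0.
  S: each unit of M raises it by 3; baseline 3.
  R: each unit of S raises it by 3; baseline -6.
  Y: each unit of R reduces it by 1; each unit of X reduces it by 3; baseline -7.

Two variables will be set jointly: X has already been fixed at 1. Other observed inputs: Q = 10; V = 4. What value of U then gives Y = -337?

U = 9

With X held at 1:
Substituting into the M equation gives M = 2*U + 18.
Substituting into the S equation gives S = 6*U + 57.
So R = 18*U + 165.
Substituting into the Y equation gives Y = -18*U - 175.
Solve -18*U - 175 = -337: U = (-337 + 175) / -18 = 9.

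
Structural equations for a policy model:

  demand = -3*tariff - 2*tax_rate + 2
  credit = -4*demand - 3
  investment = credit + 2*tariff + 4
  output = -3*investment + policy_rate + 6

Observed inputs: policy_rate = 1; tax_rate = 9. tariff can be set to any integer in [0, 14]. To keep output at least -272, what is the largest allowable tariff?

Substituting into the demand equation gives demand = -3*tariff - 16.
Substituting into the credit equation gives credit = 12*tariff + 61.
investment becomes 14*tariff + 65.
Substituting into the output equation gives output = -42*tariff - 188.
Require -42*tariff - 188 ≥ -272, so tariff ≤ 2.
The largest integer in [0, 14] satisfying this is 2.

tariff = 2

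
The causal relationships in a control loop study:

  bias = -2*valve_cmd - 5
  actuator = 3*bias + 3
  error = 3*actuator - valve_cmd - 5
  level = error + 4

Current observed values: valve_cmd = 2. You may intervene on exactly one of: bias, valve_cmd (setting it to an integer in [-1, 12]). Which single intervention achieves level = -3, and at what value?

Intervening on bias: with other inputs at their observed values, level = 9*bias + 6. Solving for -3 gives bias = -1, within [-1, 12].
Intervening on valve_cmd: level = -19*valve_cmd - 37. Reaching -3 requires valve_cmd = -34/19, not an integer.

set bias = -1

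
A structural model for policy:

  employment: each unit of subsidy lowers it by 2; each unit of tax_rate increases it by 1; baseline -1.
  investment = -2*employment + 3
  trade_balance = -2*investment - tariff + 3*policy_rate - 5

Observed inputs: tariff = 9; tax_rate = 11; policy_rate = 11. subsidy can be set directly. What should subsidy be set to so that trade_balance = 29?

Substituting into the employment equation gives employment = -2*subsidy + 10.
Substituting into the investment equation gives investment = 4*subsidy - 17.
This gives trade_balance = -8*subsidy + 53.
Solve -8*subsidy + 53 = 29: subsidy = (29 - 53) / -8 = 3.

subsidy = 3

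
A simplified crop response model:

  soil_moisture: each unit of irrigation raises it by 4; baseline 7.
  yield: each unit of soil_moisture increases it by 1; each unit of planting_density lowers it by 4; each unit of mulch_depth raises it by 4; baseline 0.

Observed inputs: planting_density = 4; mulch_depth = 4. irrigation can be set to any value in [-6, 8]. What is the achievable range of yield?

-17 to 39

Substituting into the yield equation gives yield = 4*irrigation + 7.
Linear in irrigation, so extremes are at the endpoints: irrigation = -6 gives yield = -17; irrigation = 8 gives yield = 39.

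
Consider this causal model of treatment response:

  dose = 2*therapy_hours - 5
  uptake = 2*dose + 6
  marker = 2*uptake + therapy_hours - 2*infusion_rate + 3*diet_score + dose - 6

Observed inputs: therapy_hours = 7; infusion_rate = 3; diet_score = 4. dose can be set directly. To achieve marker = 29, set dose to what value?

Intervening on dose fixes its value directly, overriding its dependence on therapy_hours.
Substituting into the marker equation gives marker = 5*dose + 19.
Solve 5*dose + 19 = 29: dose = (29 - 19) / 5 = 2.

dose = 2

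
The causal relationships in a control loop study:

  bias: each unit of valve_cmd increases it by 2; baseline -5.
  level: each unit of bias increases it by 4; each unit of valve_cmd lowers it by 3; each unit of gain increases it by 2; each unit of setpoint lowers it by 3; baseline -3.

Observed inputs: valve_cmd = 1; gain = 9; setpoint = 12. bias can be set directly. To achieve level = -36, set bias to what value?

bias = -3

Intervening on bias fixes its value directly, overriding its dependence on valve_cmd.
Substituting into the level equation gives level = 4*bias - 24.
Solve 4*bias - 24 = -36: bias = (-36 + 24) / 4 = -3.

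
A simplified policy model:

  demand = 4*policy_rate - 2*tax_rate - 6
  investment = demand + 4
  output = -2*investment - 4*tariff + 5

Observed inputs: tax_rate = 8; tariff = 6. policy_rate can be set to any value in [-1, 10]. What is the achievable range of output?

Substituting into the demand equation gives demand = 4*policy_rate - 22.
So investment = 4*policy_rate - 18.
This gives output = -8*policy_rate + 17.
Linear in policy_rate, so extremes are at the endpoints: policy_rate = -1 gives output = 25; policy_rate = 10 gives output = -63.

-63 to 25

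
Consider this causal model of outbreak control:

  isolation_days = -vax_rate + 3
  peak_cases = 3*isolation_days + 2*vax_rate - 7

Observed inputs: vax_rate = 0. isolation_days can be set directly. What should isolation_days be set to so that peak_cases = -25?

Intervening on isolation_days fixes its value directly, overriding its dependence on vax_rate.
Substituting into the peak_cases equation gives peak_cases = 3*isolation_days - 7.
Solve 3*isolation_days - 7 = -25: isolation_days = (-25 + 7) / 3 = -6.

isolation_days = -6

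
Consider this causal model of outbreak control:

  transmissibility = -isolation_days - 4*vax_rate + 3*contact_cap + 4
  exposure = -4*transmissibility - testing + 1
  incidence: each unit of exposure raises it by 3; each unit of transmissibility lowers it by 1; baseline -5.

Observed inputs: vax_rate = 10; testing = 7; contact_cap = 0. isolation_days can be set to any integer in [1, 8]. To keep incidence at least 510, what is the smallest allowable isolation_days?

isolation_days = 5

Substituting into the transmissibility equation gives transmissibility = -isolation_days - 36.
This gives exposure = 4*isolation_days + 138.
This gives incidence = 13*isolation_days + 445.
Require 13*isolation_days + 445 ≥ 510, so isolation_days ≥ 5.
The smallest integer in [1, 8] satisfying this is 5.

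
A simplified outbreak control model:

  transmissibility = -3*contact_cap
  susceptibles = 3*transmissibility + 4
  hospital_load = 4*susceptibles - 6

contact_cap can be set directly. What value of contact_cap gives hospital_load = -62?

contact_cap = 2

Substituting into the susceptibles equation gives susceptibles = -9*contact_cap + 4.
Substituting into the hospital_load equation gives hospital_load = -36*contact_cap + 10.
Solve -36*contact_cap + 10 = -62: contact_cap = (-62 - 10) / -36 = 2.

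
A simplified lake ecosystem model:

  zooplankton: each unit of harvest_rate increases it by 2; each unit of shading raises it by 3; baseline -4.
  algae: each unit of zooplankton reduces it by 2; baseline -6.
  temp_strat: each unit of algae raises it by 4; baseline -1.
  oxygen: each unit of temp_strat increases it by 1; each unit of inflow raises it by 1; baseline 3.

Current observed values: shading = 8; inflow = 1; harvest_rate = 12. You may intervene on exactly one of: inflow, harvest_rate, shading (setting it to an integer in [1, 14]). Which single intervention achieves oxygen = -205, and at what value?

Intervening on inflow: oxygen = inflow - 374. Reaching -205 requires inflow = 169, outside [1, 14].
Intervening on harvest_rate: oxygen = -16*harvest_rate - 181. Reaching -205 requires harvest_rate = 3/2, not an integer.
Intervening on shading: with other inputs at their observed values, oxygen = -24*shading - 181. Solving for -205 gives shading = 1, within [1, 14].

set shading = 1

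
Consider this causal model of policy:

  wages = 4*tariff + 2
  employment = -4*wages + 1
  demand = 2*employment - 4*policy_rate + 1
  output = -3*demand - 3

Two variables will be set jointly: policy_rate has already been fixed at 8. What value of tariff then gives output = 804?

tariff = 7

With policy_rate held at 8:
Substituting into the employment equation gives employment = -16*tariff - 7.
demand becomes -32*tariff - 45.
Substituting into the output equation gives output = 96*tariff + 132.
Solve 96*tariff + 132 = 804: tariff = (804 - 132) / 96 = 7.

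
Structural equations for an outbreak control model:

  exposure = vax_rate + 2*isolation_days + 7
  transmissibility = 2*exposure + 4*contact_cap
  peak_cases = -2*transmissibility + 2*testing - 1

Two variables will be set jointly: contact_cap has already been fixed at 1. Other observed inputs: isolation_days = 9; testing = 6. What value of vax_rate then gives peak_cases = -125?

With contact_cap held at 1:
Substituting into the exposure equation gives exposure = vax_rate + 25.
Substituting into the transmissibility equation gives transmissibility = 2*vax_rate + 54.
Substituting into the peak_cases equation gives peak_cases = -4*vax_rate - 97.
Solve -4*vax_rate - 97 = -125: vax_rate = (-125 + 97) / -4 = 7.

vax_rate = 7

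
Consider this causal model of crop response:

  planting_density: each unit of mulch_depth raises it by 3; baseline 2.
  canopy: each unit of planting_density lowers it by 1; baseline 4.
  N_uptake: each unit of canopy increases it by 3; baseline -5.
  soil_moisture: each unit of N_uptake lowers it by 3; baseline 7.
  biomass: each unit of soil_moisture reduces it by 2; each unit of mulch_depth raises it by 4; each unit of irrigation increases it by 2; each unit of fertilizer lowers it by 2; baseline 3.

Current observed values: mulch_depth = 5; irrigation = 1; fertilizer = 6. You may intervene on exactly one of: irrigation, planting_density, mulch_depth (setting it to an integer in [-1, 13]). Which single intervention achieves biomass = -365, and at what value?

Intervening on irrigation: biomass = 2*irrigation - 267. Reaching -365 requires irrigation = -49, outside [-1, 13].
Intervening on planting_density: biomass = -18*planting_density + 41. Reaching -365 requires planting_density = 203/9, not an integer.
Intervening on mulch_depth: with other inputs at their observed values, biomass = -50*mulch_depth - 15. Solving for -365 gives mulch_depth = 7, within [-1, 13].

set mulch_depth = 7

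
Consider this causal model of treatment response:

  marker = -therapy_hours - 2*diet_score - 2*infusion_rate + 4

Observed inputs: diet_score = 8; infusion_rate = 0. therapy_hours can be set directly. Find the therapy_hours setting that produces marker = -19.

Substituting into the marker equation gives marker = -therapy_hours - 12.
Solve -therapy_hours - 12 = -19: therapy_hours = (-19 + 12) / -1 = 7.

therapy_hours = 7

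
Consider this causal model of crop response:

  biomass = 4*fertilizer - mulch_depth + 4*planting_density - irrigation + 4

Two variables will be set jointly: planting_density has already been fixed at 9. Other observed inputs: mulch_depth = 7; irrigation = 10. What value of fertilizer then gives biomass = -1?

fertilizer = -6

With planting_density held at 9:
Substituting into the biomass equation gives biomass = 4*fertilizer + 23.
Solve 4*fertilizer + 23 = -1: fertilizer = (-1 - 23) / 4 = -6.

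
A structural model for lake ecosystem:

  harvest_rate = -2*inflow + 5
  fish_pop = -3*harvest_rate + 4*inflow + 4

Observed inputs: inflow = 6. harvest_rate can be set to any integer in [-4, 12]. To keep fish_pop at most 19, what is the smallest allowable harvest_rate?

harvest_rate = 3

Intervening on harvest_rate fixes its value directly, overriding its dependence on inflow.
Substituting into the fish_pop equation gives fish_pop = -3*harvest_rate + 28.
Require -3*harvest_rate + 28 ≤ 19, so harvest_rate ≥ 3.
The smallest integer in [-4, 12] satisfying this is 3.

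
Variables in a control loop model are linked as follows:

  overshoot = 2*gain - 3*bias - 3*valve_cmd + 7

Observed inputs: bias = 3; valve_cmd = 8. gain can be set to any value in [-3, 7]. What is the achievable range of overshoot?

Substituting into the overshoot equation gives overshoot = 2*gain - 26.
Linear in gain, so extremes are at the endpoints: gain = -3 gives overshoot = -32; gain = 7 gives overshoot = -12.

-32 to -12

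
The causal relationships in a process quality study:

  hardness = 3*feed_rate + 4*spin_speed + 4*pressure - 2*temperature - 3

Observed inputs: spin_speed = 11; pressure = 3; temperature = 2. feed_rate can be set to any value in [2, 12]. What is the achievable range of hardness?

Substituting into the hardness equation gives hardness = 3*feed_rate + 49.
Linear in feed_rate, so extremes are at the endpoints: feed_rate = 2 gives hardness = 55; feed_rate = 12 gives hardness = 85.

55 to 85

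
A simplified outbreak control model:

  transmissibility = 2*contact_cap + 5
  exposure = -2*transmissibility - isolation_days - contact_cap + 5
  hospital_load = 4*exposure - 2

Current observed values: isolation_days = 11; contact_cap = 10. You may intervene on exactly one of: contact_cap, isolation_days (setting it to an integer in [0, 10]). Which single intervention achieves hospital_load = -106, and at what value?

set contact_cap = 2

Intervening on contact_cap: with other inputs at their observed values, hospital_load = -20*contact_cap - 66. Solving for -106 gives contact_cap = 2, within [0, 10].
Intervening on isolation_days: hospital_load = -4*isolation_days - 222. Reaching -106 requires isolation_days = -29, outside [0, 10].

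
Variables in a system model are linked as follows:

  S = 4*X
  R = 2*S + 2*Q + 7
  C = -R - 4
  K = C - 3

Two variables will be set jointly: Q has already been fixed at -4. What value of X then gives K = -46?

X = 5

With Q held at -4:
Substituting into the R equation gives R = 8*X - 1.
This gives C = -8*X - 3.
Substituting into the K equation gives K = -8*X - 6.
Solve -8*X - 6 = -46: X = (-46 + 6) / -8 = 5.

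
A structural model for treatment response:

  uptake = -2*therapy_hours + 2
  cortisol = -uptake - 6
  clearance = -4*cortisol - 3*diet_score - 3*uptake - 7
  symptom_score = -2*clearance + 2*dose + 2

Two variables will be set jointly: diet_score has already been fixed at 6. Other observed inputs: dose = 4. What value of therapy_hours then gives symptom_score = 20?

therapy_hours = 3

With diet_score held at 6:
Substituting into the cortisol equation gives cortisol = 2*therapy_hours - 8.
This gives clearance = -2*therapy_hours + 1.
So symptom_score = 4*therapy_hours + 8.
Solve 4*therapy_hours + 8 = 20: therapy_hours = (20 - 8) / 4 = 3.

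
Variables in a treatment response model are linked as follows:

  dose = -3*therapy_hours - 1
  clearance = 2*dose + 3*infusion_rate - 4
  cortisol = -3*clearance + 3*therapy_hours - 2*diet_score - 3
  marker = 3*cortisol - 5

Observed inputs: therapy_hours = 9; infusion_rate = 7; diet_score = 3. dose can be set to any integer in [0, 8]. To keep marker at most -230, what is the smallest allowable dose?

Intervening on dose fixes its value directly, overriding its dependence on therapy_hours.
Substituting into the clearance equation gives clearance = 2*dose + 17.
Substituting into the cortisol equation gives cortisol = -6*dose - 33.
Substituting into the marker equation gives marker = -18*dose - 104.
Require -18*dose - 104 ≤ -230, so dose ≥ 7.
The smallest integer in [0, 8] satisfying this is 7.

dose = 7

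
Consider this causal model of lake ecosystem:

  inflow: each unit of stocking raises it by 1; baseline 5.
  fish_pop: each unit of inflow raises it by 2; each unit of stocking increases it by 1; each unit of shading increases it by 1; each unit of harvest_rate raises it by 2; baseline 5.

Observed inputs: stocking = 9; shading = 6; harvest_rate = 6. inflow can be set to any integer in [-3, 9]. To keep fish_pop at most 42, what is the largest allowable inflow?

inflow = 5

Intervening on inflow fixes its value directly, overriding its dependence on stocking.
Substituting into the fish_pop equation gives fish_pop = 2*inflow + 32.
Require 2*inflow + 32 ≤ 42, so inflow ≤ 5.
The largest integer in [-3, 9] satisfying this is 5.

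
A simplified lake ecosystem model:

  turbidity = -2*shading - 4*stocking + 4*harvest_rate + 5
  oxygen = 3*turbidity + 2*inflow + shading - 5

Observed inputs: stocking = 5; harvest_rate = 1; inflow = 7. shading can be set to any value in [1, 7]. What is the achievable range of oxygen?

-59 to -29

Substituting into the turbidity equation gives turbidity = -2*shading - 11.
Substituting into the oxygen equation gives oxygen = -5*shading - 24.
Linear in shading, so extremes are at the endpoints: shading = 1 gives oxygen = -29; shading = 7 gives oxygen = -59.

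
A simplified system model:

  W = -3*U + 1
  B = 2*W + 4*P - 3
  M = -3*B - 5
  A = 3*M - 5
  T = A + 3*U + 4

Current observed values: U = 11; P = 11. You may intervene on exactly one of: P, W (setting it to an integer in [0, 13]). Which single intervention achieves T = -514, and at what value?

set W = 9

Intervening on P: T = -36*P + 620. Reaching -514 requires P = 63/2, not an integer.
Intervening on W: with other inputs at their observed values, T = -18*W - 352. Solving for -514 gives W = 9, within [0, 13].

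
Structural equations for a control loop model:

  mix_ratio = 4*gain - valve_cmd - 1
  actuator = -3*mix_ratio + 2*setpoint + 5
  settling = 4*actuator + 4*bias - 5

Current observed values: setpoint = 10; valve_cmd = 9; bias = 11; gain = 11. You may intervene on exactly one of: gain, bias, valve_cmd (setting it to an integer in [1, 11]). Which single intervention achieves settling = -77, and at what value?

Intervening on gain: with other inputs at their observed values, settling = -48*gain + 259. Solving for -77 gives gain = 7, within [1, 11].
Intervening on bias: settling = 4*bias - 313. Reaching -77 requires bias = 59, outside [1, 11].
Intervening on valve_cmd: settling = 12*valve_cmd - 377. Reaching -77 requires valve_cmd = 25, outside [1, 11].

set gain = 7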